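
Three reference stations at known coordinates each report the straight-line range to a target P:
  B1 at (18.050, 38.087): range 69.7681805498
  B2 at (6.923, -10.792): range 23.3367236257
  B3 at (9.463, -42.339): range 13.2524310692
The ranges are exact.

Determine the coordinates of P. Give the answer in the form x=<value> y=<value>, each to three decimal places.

x=17.334 y=-31.678

eq1: (x − 18.050)² + (y − 38.087)² = 69.7681805498²
eq2: (x − 6.923)² + (y + 10.792)² = 23.3367236257²
eq3: (x − 9.463)² + (y + 42.339)² = 13.2524310692²
eq2−eq1, eq2−eq3 (x²,y² cancel):
  22.254·x + 97.758·y = -2710.969472
  5.080·x − 63.094·y = 2086.719837
det = 22.254·-63.094 − 97.758·5.080 = -1900.704516
x = (-2710.969472·-63.094 − 97.758·2086.719837) / -1900.704516 = 17.334441
y = (22.254·2086.719837 − -2710.969472·5.080) / -1900.704516 = -31.677511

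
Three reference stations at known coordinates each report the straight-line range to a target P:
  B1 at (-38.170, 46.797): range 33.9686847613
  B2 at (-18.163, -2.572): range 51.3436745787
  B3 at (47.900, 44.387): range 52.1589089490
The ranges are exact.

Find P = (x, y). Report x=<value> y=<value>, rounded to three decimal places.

eq1: (x + 38.170)² + (y − 46.797)² = 33.9686847613²
eq2: (x + 18.163)² + (y + 2.572)² = 51.3436745787²
eq3: (x − 47.900)² + (y − 44.387)² = 52.1589089490²
eq2−eq1, eq2−eq3 (x²,y² cancel):
  -40.014·x + 98.738·y = 4792.699731
  132.126·x + 93.918·y = 3843.727152
det = -40.014·93.918 − 98.738·132.126 = -16803.891840
x = (4792.699731·93.918 − 98.738·3843.727152) / -16803.891840 = -4.201339
y = (-40.014·3843.727152 − 4792.699731·132.126) / -16803.891840 = 46.836956

x=-4.201 y=46.837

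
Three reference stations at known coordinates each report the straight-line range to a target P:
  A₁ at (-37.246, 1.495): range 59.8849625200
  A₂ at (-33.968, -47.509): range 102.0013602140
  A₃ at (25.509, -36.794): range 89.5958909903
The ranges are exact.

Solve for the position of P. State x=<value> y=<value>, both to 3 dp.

x=-0.651 y=48.898

eq1: (x + 37.246)² + (y − 1.495)² = 59.8849625200²
eq2: (x + 33.968)² + (y + 47.509)² = 102.0013602140²
eq3: (x − 25.509)² + (y + 36.794)² = 89.5958909903²
eq1−eq2, eq1−eq3 (x²,y² cancel):
  6.556·x − 98.008·y = -4796.638185
  125.510·x − 76.578·y = -3826.206970
det = 6.556·-76.578 − -98.008·125.510 = 11798.938712
x = (-4796.638185·-76.578 − -98.008·-3826.206970) / 11798.938712 = -0.651070
y = (6.556·-3826.206970 − -4796.638185·125.510) / 11798.938712 = 48.897741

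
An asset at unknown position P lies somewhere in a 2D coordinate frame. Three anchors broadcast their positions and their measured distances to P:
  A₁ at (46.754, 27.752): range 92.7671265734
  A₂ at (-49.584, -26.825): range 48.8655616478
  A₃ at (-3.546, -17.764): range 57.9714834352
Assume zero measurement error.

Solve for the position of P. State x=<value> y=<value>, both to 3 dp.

eq1: (x − 46.754)² + (y − 27.752)² = 92.7671265734²
eq2: (x + 49.584)² + (y + 26.825)² = 48.8655616478²
eq3: (x + 3.546)² + (y + 17.764)² = 57.9714834352²
eq2−eq3, eq2−eq1 (x²,y² cancel):
  92.076·x + 18.122·y = -3822.869646
  192.676·x + 109.154·y = -6439.940319
det = 92.076·109.154 − 18.122·192.676 = 6558.789232
x = (-3822.869646·109.154 − 18.122·-6439.940319) / 6558.789232 = -45.828110
y = (92.076·-6439.940319 − -3822.869646·192.676) / 6558.789232 = 21.896006

x=-45.828 y=21.896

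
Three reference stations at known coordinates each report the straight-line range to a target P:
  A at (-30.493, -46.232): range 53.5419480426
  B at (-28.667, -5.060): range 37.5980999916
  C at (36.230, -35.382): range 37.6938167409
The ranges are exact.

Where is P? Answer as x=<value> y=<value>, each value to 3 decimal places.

eq1: (x + 30.493)² + (y + 46.232)² = 53.5419480426²
eq2: (x + 28.667)² + (y + 5.060)² = 37.5980999916²
eq3: (x − 36.230)² + (y + 35.382)² = 37.6938167409²
eq2−eq3, eq2−eq1 (x²,y² cancel):
  129.794·x − 60.644·y = 1709.891637
  -3.652·x − 82.344·y = 766.697307
det = 129.794·-82.344 − -60.644·-3.652 = -10909.229024
x = (1709.891637·-82.344 − -60.644·766.697307) / -10909.229024 = 8.644399
y = (129.794·766.697307 − 1709.891637·-3.652) / -10909.229024 = -9.694290

x=8.644 y=-9.694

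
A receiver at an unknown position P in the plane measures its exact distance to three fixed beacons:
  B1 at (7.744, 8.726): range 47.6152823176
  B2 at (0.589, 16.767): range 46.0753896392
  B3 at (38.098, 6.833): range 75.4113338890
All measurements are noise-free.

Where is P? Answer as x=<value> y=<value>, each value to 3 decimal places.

x=-34.696 y=-12.863

eq1: (x − 7.744)² + (y − 8.726)² = 47.6152823176²
eq2: (x − 0.589)² + (y − 16.767)² = 46.0753896392²
eq3: (x − 38.098)² + (y − 6.833)² = 75.4113338890²
eq3−eq1, eq3−eq2 (x²,y² cancel):
  -60.708·x + 3.786·y = 2057.619288
  -75.018·x + 19.868·y = 2347.259466
det = -60.708·19.868 − 3.786·-75.018 = -922.128396
x = (2057.619288·19.868 − 3.786·2347.259466) / -922.128396 = -34.695879
y = (-60.708·2347.259466 − 2057.619288·-75.018) / -922.128396 = -12.862695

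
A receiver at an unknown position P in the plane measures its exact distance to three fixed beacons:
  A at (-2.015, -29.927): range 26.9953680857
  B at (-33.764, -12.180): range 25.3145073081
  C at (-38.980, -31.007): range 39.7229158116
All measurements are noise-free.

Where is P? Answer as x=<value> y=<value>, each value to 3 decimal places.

x=-9.783 y=-4.073

eq1: (x + 2.015)² + (y + 29.927)² = 26.9953680857²
eq2: (x + 33.764)² + (y + 12.180)² = 25.3145073081²
eq3: (x + 38.980)² + (y + 31.007)² = 39.7229158116²
eq1−eq2, eq1−eq3 (x²,y² cancel):
  -63.498·x + 35.494·y = 476.600160
  -73.930·x − 2.160·y = 732.028753
det = -63.498·-2.160 − 35.494·-73.930 = 2761.227100
x = (476.600160·-2.160 − 35.494·732.028753) / 2761.227100 = -9.782638
y = (-63.498·732.028753 − 476.600160·-73.930) / 2761.227100 = -4.073302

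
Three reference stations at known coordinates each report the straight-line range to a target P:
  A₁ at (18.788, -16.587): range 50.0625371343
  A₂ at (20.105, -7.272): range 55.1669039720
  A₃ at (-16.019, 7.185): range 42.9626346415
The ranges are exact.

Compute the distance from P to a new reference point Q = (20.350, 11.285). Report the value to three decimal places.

eq1: (x − 18.788)² + (y + 16.587)² = 50.0625371343²
eq2: (x − 20.105)² + (y + 7.272)² = 55.1669039720²
eq3: (x + 16.019)² + (y − 7.185)² = 42.9626346415²
eq2−eq1, eq2−eq3 (x²,y² cancel):
  -2.634·x − 18.630·y = 708.154174
  -72.248·x + 28.914·y = 1048.738896
det = -2.634·28.914 − -18.630·-72.248 = -1422.139716
x = (708.154174·28.914 − -18.630·1048.738896) / -1422.139716 = -28.136177
y = (-2.634·1048.738896 − 708.154174·-72.248) / -1422.139716 = -34.033467
|P − Q| = √((-28.136177 − 20.350)² + (-34.033467 − 11.285)²) = 66.367709

66.368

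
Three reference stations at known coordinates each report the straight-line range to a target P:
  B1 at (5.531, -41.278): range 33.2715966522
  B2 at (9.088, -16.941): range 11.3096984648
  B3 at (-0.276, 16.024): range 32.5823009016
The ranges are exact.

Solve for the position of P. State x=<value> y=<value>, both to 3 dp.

eq1: (x − 5.531)² + (y + 41.278)² = 33.2715966522²
eq2: (x − 9.088)² + (y + 16.941)² = 11.3096984648²
eq3: (x + 0.276)² + (y − 16.024)² = 32.5823009016²
eq2−eq3, eq2−eq1 (x²,y² cancel):
  -18.728·x + 65.930·y = -1046.441526
  -7.114·x − 48.674·y = 385.786156
det = -18.728·-48.674 − 65.930·-7.114 = 1380.592692
x = (-1046.441526·-48.674 − 65.930·385.786156) / 1380.592692 = 18.470048
y = (-18.728·385.786156 − -1046.441526·-7.114) / 1380.592692 = -10.625428

x=18.470 y=-10.625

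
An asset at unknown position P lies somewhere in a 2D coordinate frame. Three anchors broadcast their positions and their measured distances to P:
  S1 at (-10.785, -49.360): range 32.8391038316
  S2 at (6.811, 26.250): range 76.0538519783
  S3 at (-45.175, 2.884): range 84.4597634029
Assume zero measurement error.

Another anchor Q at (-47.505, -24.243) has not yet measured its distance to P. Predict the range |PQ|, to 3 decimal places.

eq1: (x + 10.785)² + (y + 49.360)² = 32.8391038316²
eq2: (x − 6.811)² + (y − 26.250)² = 76.0538519783²
eq3: (x + 45.175)² + (y − 2.884)² = 84.4597634029²
eq1−eq2, eq1−eq3 (x²,y² cancel):
  35.192·x + 151.220·y = -6523.055264
  -68.780·x + 104.488·y = -6558.672638
det = 35.192·104.488 − 151.220·-68.780 = 14078.053296
x = (-6523.055264·104.488 − 151.220·-6558.672638) / 14078.053296 = 22.035822
y = (35.192·-6558.672638 − -6523.055264·-68.780) / 14078.053296 = -48.264382
|P − Q| = √((22.035822 − -47.505)² + (-48.264382 − -24.243)²) = 73.572772

73.573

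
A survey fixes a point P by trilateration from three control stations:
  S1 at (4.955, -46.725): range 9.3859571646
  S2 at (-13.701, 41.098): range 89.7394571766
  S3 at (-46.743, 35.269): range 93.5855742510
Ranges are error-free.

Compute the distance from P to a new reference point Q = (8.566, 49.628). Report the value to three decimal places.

98.624

eq1: (x − 4.955)² + (y + 46.725)² = 9.3859571646²
eq2: (x + 13.701)² + (y − 41.098)² = 89.7394571766²
eq3: (x + 46.743)² + (y − 35.269)² = 93.5855742510²
eq1−eq2, eq1−eq3 (x²,y² cancel):
  -37.312·x + 175.646·y = -8296.088627
  -103.396·x + 163.988·y = -7449.130756
det = -37.312·163.988 − 175.646·-103.396 = 12042.373560
x = (-8296.088627·163.988 − 175.646·-7449.130756) / 12042.373560 = -4.322151
y = (-37.312·-7449.130756 − -8296.088627·-103.396) / 12042.373560 = -48.150010
|P − Q| = √((-4.322151 − 8.566)² + (-48.150010 − 49.628)²) = 98.623749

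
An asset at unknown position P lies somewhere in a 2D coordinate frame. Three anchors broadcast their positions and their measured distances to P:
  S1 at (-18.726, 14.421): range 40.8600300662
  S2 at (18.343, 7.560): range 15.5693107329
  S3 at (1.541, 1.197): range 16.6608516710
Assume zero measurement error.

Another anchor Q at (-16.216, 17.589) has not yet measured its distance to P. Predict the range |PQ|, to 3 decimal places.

40.672

eq1: (x + 18.726)² + (y − 14.421)² = 40.8600300662²
eq2: (x − 18.343)² + (y − 7.560)² = 15.5693107329²
eq3: (x − 1.541)² + (y − 1.197)² = 16.6608516710²
eq2−eq1, eq2−eq3 (x²,y² cancel):
  -74.138·x + 13.722·y = -1262.129552
  -33.604·x − 12.726·y = -424.992301
det = -74.138·-12.726 − 13.722·-33.604 = 1404.594276
x = (-1262.129552·-12.726 − 13.722·-424.992301) / 1404.594276 = 15.587138
y = (-74.138·-424.992301 − -1262.129552·-33.604) / 1404.594276 = -7.763468
|P − Q| = √((15.587138 − -16.216)² + (-7.763468 − 17.589)²) = 40.671700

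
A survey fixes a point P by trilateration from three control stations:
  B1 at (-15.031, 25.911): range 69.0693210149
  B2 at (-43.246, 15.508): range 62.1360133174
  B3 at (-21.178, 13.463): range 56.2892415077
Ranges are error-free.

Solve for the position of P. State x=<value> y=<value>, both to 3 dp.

eq1: (x + 15.031)² + (y − 25.911)² = 69.0693210149²
eq2: (x + 43.246)² + (y − 15.508)² = 62.1360133174²
eq3: (x + 21.178)² + (y − 13.463)² = 56.2892415077²
eq3−eq2, eq3−eq1 (x²,y² cancel):
  -44.136·x + 4.090·y = 788.549086
  12.294·x + 24.896·y = -1334.541567
det = -44.136·24.896 − 4.090·12.294 = -1149.092316
x = (788.549086·24.896 − 4.090·-1334.541567) / -1149.092316 = -21.834619
y = (-44.136·-1334.541567 − 788.549086·12.294) / -1149.092316 = -42.822412

x=-21.835 y=-42.822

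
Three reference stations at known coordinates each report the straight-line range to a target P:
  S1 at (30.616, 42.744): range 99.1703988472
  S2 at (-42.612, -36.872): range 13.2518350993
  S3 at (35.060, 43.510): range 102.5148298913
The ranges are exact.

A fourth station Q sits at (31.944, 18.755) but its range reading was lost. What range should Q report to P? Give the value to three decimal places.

82.357

eq1: (x − 30.616)² + (y − 42.744)² = 99.1703988472²
eq2: (x + 42.612)² + (y + 36.872)² = 13.2518350993²
eq3: (x − 35.060)² + (y − 43.510)² = 102.5148298913²
eq3−eq1, eq3−eq2 (x²,y² cancel):
  -8.888·x − 1.532·y = 316.587632
  -155.344·x − 160.764·y = 10386.682442
det = -8.888·-160.764 − -1.532·-155.344 = 1190.883424
x = (316.587632·-160.764 − -1.532·10386.682442) / 1190.883424 = -29.376088
y = (-8.888·10386.682442 − 316.587632·-155.344) / 1190.883424 = -36.222558
|P − Q| = √((-29.376088 − 31.944)² + (-36.222558 − 18.755)²) = 82.357059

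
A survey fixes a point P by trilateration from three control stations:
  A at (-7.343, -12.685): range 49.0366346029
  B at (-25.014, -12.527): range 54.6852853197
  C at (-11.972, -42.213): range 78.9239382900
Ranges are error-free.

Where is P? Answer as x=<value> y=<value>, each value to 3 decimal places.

eq1: (x + 7.343)² + (y + 12.685)² = 49.0366346029²
eq2: (x + 25.014)² + (y + 12.527)² = 54.6852853197²
eq3: (x + 11.972)² + (y + 42.213)² = 78.9239382900²
eq1−eq2, eq1−eq3 (x²,y² cancel):
  -35.342·x + 0.316·y = -18.091846
  -9.258·x − 59.056·y = -2113.959223
det = -35.342·-59.056 − 0.316·-9.258 = 2090.082680
x = (-18.091846·-59.056 − 0.316·-2113.959223) / 2090.082680 = 0.830801
y = (-35.342·-2113.959223 − -18.091846·-9.258) / 2090.082680 = 35.665600

x=0.831 y=35.666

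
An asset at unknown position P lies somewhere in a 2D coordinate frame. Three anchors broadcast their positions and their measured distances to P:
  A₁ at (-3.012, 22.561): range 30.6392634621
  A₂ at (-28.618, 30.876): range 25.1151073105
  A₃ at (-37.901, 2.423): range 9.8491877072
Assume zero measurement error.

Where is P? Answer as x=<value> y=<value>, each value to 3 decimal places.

x=-28.635 y=5.761

eq1: (x + 3.012)² + (y − 22.561)² = 30.6392634621²
eq2: (x + 28.618)² + (y − 30.876)² = 25.1151073105²
eq3: (x + 37.901)² + (y − 2.423)² = 9.8491877072²
eq3−eq1, eq3−eq2 (x²,y² cancel):
  69.778·x + 40.276·y = -1766.043832
  18.566·x + 56.906·y = -203.801547
det = 69.778·56.906 − 40.276·18.566 = 3223.022652
x = (-1766.043832·56.906 − 40.276·-203.801547) / 3223.022652 = -28.634667
y = (69.778·-203.801547 − -1766.043832·18.566) / 3223.022652 = 5.760898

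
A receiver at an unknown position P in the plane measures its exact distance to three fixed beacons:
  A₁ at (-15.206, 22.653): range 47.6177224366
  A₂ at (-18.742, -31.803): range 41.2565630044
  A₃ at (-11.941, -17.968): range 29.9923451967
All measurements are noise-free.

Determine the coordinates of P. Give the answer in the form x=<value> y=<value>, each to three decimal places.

x=17.452 y=-12.001

eq1: (x + 15.206)² + (y − 22.653)² = 47.6177224366²
eq2: (x + 18.742)² + (y + 31.803)² = 41.2565630044²
eq3: (x + 11.941)² + (y + 17.968)² = 29.9923451967²
eq2−eq1, eq2−eq3 (x²,y² cancel):
  7.072·x + 108.912·y = -1183.656027
  13.602·x + 27.670·y = -94.693647
det = 7.072·27.670 − 108.912·13.602 = -1285.738784
x = (-1183.656027·27.670 − 108.912·-94.693647) / -1285.738784 = 17.451825
y = (7.072·-94.693647 − -1183.656027·13.602) / -1285.738784 = -12.001206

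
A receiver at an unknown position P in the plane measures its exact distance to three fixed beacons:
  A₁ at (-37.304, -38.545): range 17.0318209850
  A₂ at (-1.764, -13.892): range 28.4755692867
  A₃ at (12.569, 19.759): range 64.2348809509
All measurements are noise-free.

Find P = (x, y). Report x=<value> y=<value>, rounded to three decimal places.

x=-20.593 y=-35.254

eq1: (x + 37.304)² + (y + 38.545)² = 17.0318209850²
eq2: (x + 1.764)² + (y + 13.892)² = 28.4755692867²
eq3: (x − 12.569)² + (y − 19.759)² = 64.2348809509²
eq2−eq3, eq2−eq1 (x²,y² cancel):
  28.666·x + 67.302·y = -2962.963403
  -71.080·x − 49.306·y = 3201.981201
det = 28.666·-49.306 − 67.302·-71.080 = 3370.420364
x = (-2962.963403·-49.306 − 67.302·3201.981201) / 3370.420364 = -20.593237
y = (28.666·3201.981201 − -2962.963403·-71.080) / 3370.420364 = -35.253598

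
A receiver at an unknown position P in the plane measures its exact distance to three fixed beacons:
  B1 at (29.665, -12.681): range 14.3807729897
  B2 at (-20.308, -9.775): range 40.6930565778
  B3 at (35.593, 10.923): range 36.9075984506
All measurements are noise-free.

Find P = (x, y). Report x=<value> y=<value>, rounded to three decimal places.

eq1: (x − 29.665)² + (y + 12.681)² = 14.3807729897²
eq2: (x + 20.308)² + (y + 9.775)² = 40.6930565778²
eq3: (x − 35.593)² + (y − 10.923)² = 36.9075984506²
eq2−eq3, eq2−eq1 (x²,y² cancel):
  111.802·x + 41.396·y = 1171.962119
  99.946·x − 5.812·y = 1981.972719
det = 111.802·-5.812 − 41.396·99.946 = -4787.157840
x = (1171.962119·-5.812 − 41.396·1981.972719) / -4787.157840 = 18.561574
y = (111.802·1981.972719 − 1171.962119·99.946) / -4787.157840 = -21.819959

x=18.562 y=-21.820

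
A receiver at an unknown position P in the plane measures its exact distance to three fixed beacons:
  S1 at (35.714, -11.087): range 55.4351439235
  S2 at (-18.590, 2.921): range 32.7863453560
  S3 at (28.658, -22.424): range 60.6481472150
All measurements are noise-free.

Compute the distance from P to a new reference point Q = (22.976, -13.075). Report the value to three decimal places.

eq1: (x − 35.714)² + (y + 11.087)² = 55.4351439235²
eq2: (x + 18.590)² + (y − 2.921)² = 32.7863453560²
eq3: (x − 28.658)² + (y + 22.424)² = 60.6481472150²
eq2−eq1, eq2−eq3 (x²,y² cancel):
  108.608·x − 28.016·y = -953.819716
  94.496·x − 50.690·y = -1633.256920
det = 108.608·-50.690 − -28.016·94.496 = -2857.939584
x = (-953.819716·-50.690 − -28.016·-1633.256920) / -2857.939584 = -0.906876
y = (108.608·-1633.256920 − -953.819716·94.496) / -2857.939584 = 30.529903
|P − Q| = √((-0.906876 − 22.976)² + (30.529903 − -13.075)²) = 49.716993

49.717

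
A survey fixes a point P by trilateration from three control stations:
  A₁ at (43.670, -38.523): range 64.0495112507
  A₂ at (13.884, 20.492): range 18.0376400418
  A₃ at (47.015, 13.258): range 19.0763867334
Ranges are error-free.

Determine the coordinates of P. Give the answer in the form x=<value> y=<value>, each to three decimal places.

eq1: (x − 43.670)² + (y + 38.523)² = 64.0495112507²
eq2: (x − 13.884)² + (y − 20.492)² = 18.0376400418²
eq3: (x − 47.015)² + (y − 13.258)² = 19.0763867334²
eq2−eq1, eq2−eq3 (x²,y² cancel):
  59.572·x − 118.030·y = -998.580524
  66.262·x − 14.468·y = 1734.945196
det = 59.572·-14.468 − -118.030·66.262 = 6959.016164
x = (-998.580524·-14.468 − -118.030·1734.945196) / 6959.016164 = 31.502017
y = (59.572·1734.945196 − -998.580524·66.262) / 6959.016164 = 24.360067

x=31.502 y=24.360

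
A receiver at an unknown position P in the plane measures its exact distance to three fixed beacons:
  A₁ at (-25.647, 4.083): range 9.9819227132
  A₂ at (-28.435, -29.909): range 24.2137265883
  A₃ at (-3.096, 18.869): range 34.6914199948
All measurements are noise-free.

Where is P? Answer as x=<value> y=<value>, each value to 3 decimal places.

x=-27.578 y=-5.710

eq1: (x + 25.647)² + (y − 4.083)² = 9.9819227132²
eq2: (x + 28.435)² + (y + 29.909)² = 24.2137265883²
eq3: (x + 3.096)² + (y − 18.869)² = 34.6914199948²
eq3−eq1, eq3−eq2 (x²,y² cancel):
  -45.102·x − 29.572·y = 1412.670961
  -50.678·x − 97.556·y = 1954.663195
det = -45.102·-97.556 − -29.572·-50.678 = 2901.320896
x = (1412.670961·-97.556 − -29.572·1954.663195) / 2901.320896 = -27.577518
y = (-45.102·1954.663195 − 1412.670961·-50.678) / 2901.320896 = -5.710461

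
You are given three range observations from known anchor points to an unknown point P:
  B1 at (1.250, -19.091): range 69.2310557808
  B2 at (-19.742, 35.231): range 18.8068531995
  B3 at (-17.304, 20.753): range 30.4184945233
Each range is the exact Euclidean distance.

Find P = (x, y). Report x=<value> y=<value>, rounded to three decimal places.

x=-7.578 y=49.575

eq1: (x − 1.250)² + (y + 19.091)² = 69.2310557808²
eq2: (x + 19.742)² + (y − 35.231)² = 18.8068531995²
eq3: (x + 17.304)² + (y − 20.753)² = 30.4184945233²
eq3−eq1, eq3−eq2 (x²,y² cancel):
  37.108·x − 79.688·y = -4231.740919
  -4.876·x + 28.956·y = 1472.441582
det = 37.108·28.956 − -79.688·-4.876 = 685.940560
x = (-4231.740919·28.956 − -79.688·1472.441582) / 685.940560 = -7.578449
y = (37.108·1472.441582 − -4231.740919·-4.876) / 685.940560 = 49.574840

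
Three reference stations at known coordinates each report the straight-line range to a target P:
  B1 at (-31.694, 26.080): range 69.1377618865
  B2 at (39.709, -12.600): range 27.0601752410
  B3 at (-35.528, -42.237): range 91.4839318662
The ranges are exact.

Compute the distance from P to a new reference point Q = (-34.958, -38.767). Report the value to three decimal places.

88.924

eq1: (x + 31.694)² + (y − 26.080)² = 69.1377618865²
eq2: (x − 39.709)² + (y + 12.600)² = 27.0601752410²
eq3: (x + 35.528)² + (y + 42.237)² = 91.4839318662²
eq3−eq1, eq3−eq2 (x²,y² cancel):
  7.668·x + 136.634·y = 2227.752754
  150.474·x + 59.274·y = 6326.418434
det = 7.668·59.274 − 136.634·150.474 = -20105.351484
x = (2227.752754·59.274 − 136.634·6326.418434) / -20105.351484 = 36.425926
y = (7.668·6326.418434 − 2227.752754·150.474) / -20105.351484 = 14.260277
|P − Q| = √((36.425926 − -34.958)² + (14.260277 − -38.767)²) = 88.924446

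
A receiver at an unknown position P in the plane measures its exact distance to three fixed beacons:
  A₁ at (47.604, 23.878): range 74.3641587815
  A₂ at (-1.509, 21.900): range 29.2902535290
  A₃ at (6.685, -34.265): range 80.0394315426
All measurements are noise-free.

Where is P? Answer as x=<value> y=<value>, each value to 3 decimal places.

x=-25.173 y=39.161

eq1: (x − 47.604)² + (y − 23.878)² = 74.3641587815²
eq2: (x + 1.509)² + (y − 21.900)² = 29.2902535290²
eq3: (x − 6.685)² + (y + 34.265)² = 80.0394315426²
eq3−eq1, eq3−eq2 (x²,y² cancel):
  81.838·x + 116.286·y = 2493.802740
  -16.388·x + 112.330·y = 4811.499281
det = 81.838·112.330 − 116.286·-16.388 = 11098.557508
x = (2493.802740·112.330 − 116.286·4811.499281) / 11098.557508 = -25.172744
y = (81.838·4811.499281 − 2493.802740·-16.388) / 11098.557508 = 39.161118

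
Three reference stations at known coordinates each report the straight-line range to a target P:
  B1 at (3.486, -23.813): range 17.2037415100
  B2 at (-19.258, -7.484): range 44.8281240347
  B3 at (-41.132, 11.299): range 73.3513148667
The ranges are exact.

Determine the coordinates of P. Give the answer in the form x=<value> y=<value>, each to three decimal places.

eq1: (x − 3.486)² + (y + 23.813)² = 17.2037415100²
eq2: (x + 19.258)² + (y + 7.484)² = 44.8281240347²
eq3: (x + 41.132)² + (y − 11.299)² = 73.3513148667²
eq1−eq2, eq1−eq3 (x²,y² cancel):
  -45.488·x + 32.658·y = -1865.922328
  -89.236·x + 70.224·y = -3844.149011
det = -45.488·70.224 − 32.658·-89.236 = -280.080024
x = (-1865.922328·70.224 − 32.658·-3844.149011) / -280.080024 = 19.602652
y = (-45.488·-3844.149011 − -1865.922328·-89.236) / -280.080024 = -29.831493

x=19.603 y=-29.831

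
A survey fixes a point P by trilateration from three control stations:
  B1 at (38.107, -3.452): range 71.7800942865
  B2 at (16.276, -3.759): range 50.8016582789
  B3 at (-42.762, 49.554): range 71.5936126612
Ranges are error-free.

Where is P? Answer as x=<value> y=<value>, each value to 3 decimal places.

x=-31.459 y=-21.142

eq1: (x − 38.107)² + (y + 3.452)² = 71.7800942865²
eq2: (x − 16.276)² + (y + 3.759)² = 50.8016582789²
eq3: (x + 42.762)² + (y − 49.554)² = 71.5936126612²
eq1−eq3, eq1−eq2 (x²,y² cancel):
  -161.738·x + 106.012·y = 2846.864369
  -43.662·x − 0.614·y = 1386.551956
det = -161.738·-0.614 − 106.012·-43.662 = 4728.003076
x = (2846.864369·-0.614 − 106.012·1386.551956) / 4728.003076 = -31.459184
y = (-161.738·1386.551956 − 2846.864369·-43.662) / 4728.003076 = -21.141769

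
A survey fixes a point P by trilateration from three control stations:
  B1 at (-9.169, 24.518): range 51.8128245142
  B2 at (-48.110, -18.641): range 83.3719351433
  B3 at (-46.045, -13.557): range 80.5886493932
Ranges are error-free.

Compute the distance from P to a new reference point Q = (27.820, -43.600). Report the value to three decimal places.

39.933

eq1: (x + 9.169)² + (y − 24.518)² = 51.8128245142²
eq2: (x + 48.110)² + (y + 18.641)² = 83.3719351433²
eq3: (x + 46.045)² + (y + 13.557)² = 80.5886493932²
eq1−eq3, eq1−eq2 (x²,y² cancel):
  -73.752·x − 76.150·y = -2191.230238
  -77.882·x − 86.318·y = -2289.454689
det = -73.752·-86.318 − -76.150·-77.882 = 435.410836
x = (-2191.230238·-86.318 − -76.150·-2289.454689) / 435.410836 = 33.992349
y = (-73.752·-2289.454689 − -2191.230238·-77.882) / 435.410836 = -4.146730
|P − Q| = √((33.992349 − 27.820)² + (-4.146730 − -43.600)²) = 39.933174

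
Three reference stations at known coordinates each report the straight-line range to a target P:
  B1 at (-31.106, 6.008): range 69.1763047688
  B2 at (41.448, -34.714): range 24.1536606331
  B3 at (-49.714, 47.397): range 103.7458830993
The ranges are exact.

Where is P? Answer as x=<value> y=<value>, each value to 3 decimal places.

x=35.894 y=-11.208

eq1: (x + 31.106)² + (y − 6.008)² = 69.1763047688²
eq2: (x − 41.448)² + (y + 34.714)² = 24.1536606331²
eq3: (x + 49.714)² + (y − 47.397)² = 103.7458830993²
eq2−eq3, eq2−eq1 (x²,y² cancel):
  -182.324·x + 164.222·y = -8384.850033
  -145.108·x + 81.444·y = -6121.281019
det = -182.324·81.444 − 164.222·-145.108 = 8980.730120
x = (-8384.850033·81.444 − 164.222·-6121.281019) / 8980.730120 = 35.893884
y = (-182.324·-6121.281019 − -8384.850033·-145.108) / 8980.730120 = -11.207594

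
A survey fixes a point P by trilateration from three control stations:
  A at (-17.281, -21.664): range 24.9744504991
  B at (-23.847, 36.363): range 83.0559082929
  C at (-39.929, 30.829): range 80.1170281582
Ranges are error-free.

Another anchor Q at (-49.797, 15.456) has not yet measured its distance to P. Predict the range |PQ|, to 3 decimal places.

eq1: (x + 17.281)² + (y + 21.664)² = 24.9744504991²
eq2: (x + 23.847)² + (y − 36.363)² = 83.0559082929²
eq3: (x + 39.929)² + (y − 30.829)² = 80.1170281582²
eq2−eq3, eq2−eq1 (x²,y² cancel):
  -32.164·x − 11.068·y = 1133.350805
  13.132·x − 116.054·y = 5151.575404
det = -32.164·-116.054 − -11.068·13.132 = 3878.105832
x = (1133.350805·-116.054 − -11.068·5151.575404) / 3878.105832 = -19.213570
y = (-32.164·5151.575404 − 1133.350805·13.132) / 3878.105832 = -46.563565
|P − Q| = √((-19.213570 − -49.797)² + (-46.563565 − 15.456)²) = 69.150363

69.150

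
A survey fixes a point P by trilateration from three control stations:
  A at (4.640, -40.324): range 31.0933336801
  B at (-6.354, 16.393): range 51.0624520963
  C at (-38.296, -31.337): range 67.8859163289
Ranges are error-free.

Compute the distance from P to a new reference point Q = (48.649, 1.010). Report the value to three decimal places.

29.442

eq1: (x − 4.640)² + (y + 40.324)² = 31.0933336801²
eq2: (x + 6.354)² + (y − 16.393)² = 51.0624520963²
eq3: (x + 38.296)² + (y + 31.337)² = 67.8859163289²
eq3−eq2, eq3−eq1 (x²,y² cancel):
  63.884·x + 95.460·y = -138.363798
  85.872·x − 17.974·y = 2840.665627
det = 63.884·-17.974 − 95.460·85.872 = -9345.592136
x = (-138.363798·-17.974 − 95.460·2840.665627) / -9345.592136 = 28.749702
y = (63.884·2840.665627 − -138.363798·85.872) / -9345.592136 = -20.689396
|P − Q| = √((28.749702 − 48.649)² + (-20.689396 − 1.010)²) = 29.442246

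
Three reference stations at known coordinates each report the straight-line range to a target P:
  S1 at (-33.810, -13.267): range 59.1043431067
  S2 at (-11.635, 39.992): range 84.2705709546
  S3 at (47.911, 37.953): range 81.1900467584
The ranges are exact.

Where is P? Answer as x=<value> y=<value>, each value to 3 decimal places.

x=19.775 y=-38.206

eq1: (x + 33.810)² + (y + 13.267)² = 59.1043431067²
eq2: (x + 11.635)² + (y − 39.992)² = 84.2705709546²
eq3: (x − 47.911)² + (y − 37.953)² = 81.1900467584²
eq1−eq2, eq1−eq3 (x²,y² cancel):
  44.350·x + 106.518·y = -3192.601855
  163.442·x + 102.440·y = -681.735578
det = 44.350·102.440 − 106.518·163.442 = -12866.300956
x = (-3192.601855·102.440 − 106.518·-681.735578) / -12866.300956 = 19.775149
y = (44.350·-681.735578 − -3192.601855·163.442) / -12866.300956 = -38.206028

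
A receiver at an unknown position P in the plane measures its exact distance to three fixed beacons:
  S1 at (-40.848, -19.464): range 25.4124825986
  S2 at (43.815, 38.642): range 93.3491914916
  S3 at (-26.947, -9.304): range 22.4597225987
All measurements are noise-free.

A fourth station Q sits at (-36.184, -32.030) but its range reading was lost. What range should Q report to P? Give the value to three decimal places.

eq1: (x + 40.848)² + (y + 19.464)² = 25.4124825986²
eq2: (x − 43.815)² + (y − 38.642)² = 93.3491914916²
eq3: (x + 26.947)² + (y + 9.304)² = 22.4597225987²
eq2−eq1, eq2−eq3 (x²,y² cancel):
  -169.326·x − 116.212·y = 6702.725291
  -141.524·x − 95.892·y = 5609.379249
det = -169.326·-95.892 − -116.212·-141.524 = -209.778296
x = (6702.725291·-95.892 − -116.212·5609.379249) / -209.778296 = -43.567175
y = (-169.326·5609.379249 − 6702.725291·-141.524) / -209.778296 = 5.802586
|P − Q| = √((-43.567175 − -36.184)² + (5.802586 − -32.030)²) = 38.546282

38.546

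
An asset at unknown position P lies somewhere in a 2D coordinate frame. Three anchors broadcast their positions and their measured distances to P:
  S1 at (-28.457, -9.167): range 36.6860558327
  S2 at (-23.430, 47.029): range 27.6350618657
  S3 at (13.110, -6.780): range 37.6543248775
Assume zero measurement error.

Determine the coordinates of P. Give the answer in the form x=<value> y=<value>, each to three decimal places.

x=-10.301 y=22.712

eq1: (x + 28.457)² + (y + 9.167)² = 36.6860558327²
eq2: (x + 23.430)² + (y − 47.029)² = 27.6350618657²
eq3: (x − 13.110)² + (y + 6.780)² = 37.6543248775²
eq2−eq1, eq2−eq3 (x²,y² cancel):
  -10.054·x − 112.392·y = -2449.027051
  73.080·x − 107.618·y = -3197.002779
det = -10.054·-107.618 − -112.392·73.080 = 9295.598732
x = (-2449.027051·-107.618 − -112.392·-3197.002779) / 9295.598732 = -10.301450
y = (-10.054·-3197.002779 − -2449.027051·73.080) / 9295.598732 = 22.711562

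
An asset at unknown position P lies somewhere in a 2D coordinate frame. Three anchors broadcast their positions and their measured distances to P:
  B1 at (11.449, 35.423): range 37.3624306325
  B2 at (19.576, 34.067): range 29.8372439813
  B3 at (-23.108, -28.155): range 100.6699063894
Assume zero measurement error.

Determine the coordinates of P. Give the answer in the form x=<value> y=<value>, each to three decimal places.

x=48.016 y=43.089

eq1: (x − 11.449)² + (y − 35.423)² = 37.3624306325²
eq2: (x − 19.576)² + (y − 34.067)² = 29.8372439813²
eq3: (x + 23.108)² + (y + 28.155)² = 100.6699063894²
eq2−eq1, eq2−eq3 (x²,y² cancel):
  -16.254·x + 2.712·y = -663.601829
  -85.368·x − 124.444·y = -9461.265500
det = -16.254·-124.444 − 2.712·-85.368 = 2254.230792
x = (-663.601829·-124.444 − 2.712·-9461.265500) / 2254.230792 = 48.016476
y = (-16.254·-9461.265500 − -663.601829·-85.368) / 2254.230792 = 43.089221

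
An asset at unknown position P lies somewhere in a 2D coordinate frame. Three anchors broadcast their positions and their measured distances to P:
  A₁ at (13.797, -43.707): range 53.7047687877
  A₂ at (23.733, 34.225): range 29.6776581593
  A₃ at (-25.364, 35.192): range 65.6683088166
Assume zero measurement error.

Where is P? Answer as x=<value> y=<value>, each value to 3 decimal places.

eq1: (x − 13.797)² + (y + 43.707)² = 53.7047687877²
eq2: (x − 23.733)² + (y − 34.225)² = 29.6776581593²
eq3: (x + 25.364)² + (y − 35.192)² = 65.6683088166²
eq1−eq3, eq1−eq2 (x²,y² cancel):
  -78.322·x + 157.798·y = -1646.974290
  19.872·x + 155.864·y = 1637.385653
det = -78.322·155.864 − 157.798·19.872 = -15343.342064
x = (-1646.974290·155.864 − 157.798·1637.385653) / -15343.342064 = 33.570273
y = (-78.322·1637.385653 − -1646.974290·19.872) / -15343.342064 = 6.225153

x=33.570 y=6.225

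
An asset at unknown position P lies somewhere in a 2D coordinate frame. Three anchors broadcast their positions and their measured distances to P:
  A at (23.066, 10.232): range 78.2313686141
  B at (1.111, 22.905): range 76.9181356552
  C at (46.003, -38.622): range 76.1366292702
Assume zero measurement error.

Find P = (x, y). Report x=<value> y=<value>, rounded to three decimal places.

eq1: (x − 23.066)² + (y − 10.232)² = 78.2313686141²
eq2: (x − 1.111)² + (y − 22.905)² = 76.9181356552²
eq3: (x − 46.003)² + (y + 38.622)² = 76.1366292702²
eq3−eq2, eq3−eq1 (x²,y² cancel):
  -89.784·x + 123.054·y = -3201.674823
  -45.874·x + 97.708·y = -3294.561432
det = -89.784·97.708 − 123.054·-45.874 = -3127.635876
x = (-3201.674823·97.708 − 123.054·-3294.561432) / -3127.635876 = -29.600543
y = (-89.784·-3294.561432 − -3201.674823·-45.874) / -3127.635876 = -47.615924

x=-29.601 y=-47.616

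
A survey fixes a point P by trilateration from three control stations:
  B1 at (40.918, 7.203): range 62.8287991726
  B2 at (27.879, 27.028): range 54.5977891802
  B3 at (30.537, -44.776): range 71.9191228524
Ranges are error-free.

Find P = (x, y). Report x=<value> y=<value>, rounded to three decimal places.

eq1: (x − 40.918)² + (y − 7.203)² = 62.8287991726²
eq2: (x − 27.879)² + (y − 27.028)² = 54.5977891802²
eq3: (x − 30.537)² + (y + 44.776)² = 71.9191228524²
eq1−eq3, eq1−eq2 (x²,y² cancel):
  -20.762·x − 103.958·y = -13.669614
  -26.078·x + 39.650·y = 748.124914
det = -20.762·39.650 − -103.958·-26.078 = -3534.230024
x = (-13.669614·39.650 − -103.958·748.124914) / -3534.230024 = -21.852446
y = (-20.762·748.124914 − -13.669614·-26.078) / -3534.230024 = 4.495759

x=-21.852 y=4.496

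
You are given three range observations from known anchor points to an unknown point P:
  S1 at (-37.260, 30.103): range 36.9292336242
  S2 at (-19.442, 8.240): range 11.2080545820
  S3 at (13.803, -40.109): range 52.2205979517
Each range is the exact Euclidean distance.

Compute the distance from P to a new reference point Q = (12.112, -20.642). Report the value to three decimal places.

eq1: (x + 37.260)² + (y − 30.103)² = 36.9292336242²
eq2: (x + 19.442)² + (y − 8.240)² = 11.2080545820²
eq3: (x − 13.803)² + (y + 40.109)² = 52.2205979517²
eq3−eq1, eq3−eq2 (x²,y² cancel):
  -102.126·x + 140.424·y = 1858.466073
  -66.490·x + 96.698·y = 1248.004637
det = -102.126·96.698 − 140.424·-66.490 = -538.588188
x = (1858.466073·96.698 − 140.424·1248.004637) / -538.588188 = -8.281186
y = (-102.126·1248.004637 − 1858.466073·-66.490) / -538.588188 = 7.212027
|P − Q| = √((-8.281186 − 12.112)² + (7.212027 − -20.642)²) = 34.521426

34.521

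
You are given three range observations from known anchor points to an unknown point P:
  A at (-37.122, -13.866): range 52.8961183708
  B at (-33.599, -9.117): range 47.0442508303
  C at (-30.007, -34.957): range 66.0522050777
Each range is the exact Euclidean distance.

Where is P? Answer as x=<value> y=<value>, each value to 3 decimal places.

x=-0.147 y=23.960

eq1: (x + 37.122)² + (y + 13.866)² = 52.8961183708²
eq2: (x + 33.599)² + (y + 9.117)² = 47.0442508303²
eq3: (x + 30.007)² + (y + 34.957)² = 66.0522050777²
eq3−eq1, eq3−eq2 (x²,y² cancel):
  -14.230·x + 42.182·y = 1012.791399
  -7.184·x + 51.680·y = 1239.332851
det = -14.230·51.680 − 42.182·-7.184 = -432.370912
x = (1012.791399·51.680 − 42.182·1239.332851) / -432.370912 = -0.146914
y = (-14.230·1239.332851 − 1012.791399·-7.184) / -432.370912 = 23.960476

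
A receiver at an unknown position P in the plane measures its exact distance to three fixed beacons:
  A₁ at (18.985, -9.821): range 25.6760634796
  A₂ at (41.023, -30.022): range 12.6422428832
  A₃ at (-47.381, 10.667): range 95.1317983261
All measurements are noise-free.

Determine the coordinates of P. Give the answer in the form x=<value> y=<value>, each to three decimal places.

x=43.450 y=-17.615

eq1: (x − 18.985)² + (y + 9.821)² = 25.6760634796²
eq2: (x − 41.023)² + (y + 30.022)² = 12.6422428832²
eq3: (x + 47.381)² + (y − 10.667)² = 95.1317983261²
eq2−eq3, eq2−eq1 (x²,y² cancel):
  -176.808·x + 81.378·y = -9115.695711
  -44.076·x + 40.402·y = -2626.758678
det = -176.808·40.402 − 81.378·-44.076 = -3556.580088
x = (-9115.695711·40.402 − 81.378·-2626.758678) / -3556.580088 = 43.449597
y = (-176.808·-2626.758678 − -9115.695711·-44.076) / -3556.580088 = -17.614827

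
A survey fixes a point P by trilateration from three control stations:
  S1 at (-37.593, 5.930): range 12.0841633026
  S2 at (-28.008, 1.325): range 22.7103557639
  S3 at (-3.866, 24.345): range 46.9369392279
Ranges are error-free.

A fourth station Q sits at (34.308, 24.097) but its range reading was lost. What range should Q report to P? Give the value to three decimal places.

84.141

eq1: (x + 37.593)² + (y − 5.930)² = 12.0841633026²
eq2: (x + 28.008)² + (y − 1.325)² = 22.7103557639²
eq3: (x + 3.866)² + (y − 24.345)² = 46.9369392279²
eq3−eq1, eq3−eq2 (x²,y² cancel):
  -67.454·x − 36.830·y = 2897.822829
  -48.284·x − 46.040·y = 1865.894713
det = -67.454·-46.040 − -36.830·-48.284 = 1327.282440
x = (2897.822829·-46.040 − -36.830·1865.894713) / 1327.282440 = -48.742347
y = (-67.454·1865.894713 − 2897.822829·-48.284) / 1327.282440 = 10.590373
|P − Q| = √((-48.742347 − 34.308)² + (10.590373 − 24.097)²) = 84.141482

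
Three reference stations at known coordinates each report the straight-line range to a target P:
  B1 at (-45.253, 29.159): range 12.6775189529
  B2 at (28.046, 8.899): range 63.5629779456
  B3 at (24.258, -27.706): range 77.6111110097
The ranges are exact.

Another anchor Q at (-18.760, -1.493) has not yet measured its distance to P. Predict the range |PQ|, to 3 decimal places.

eq1: (x + 45.253)² + (y − 29.159)² = 12.6775189529²
eq2: (x − 28.046)² + (y − 8.899)² = 63.5629779456²
eq3: (x − 24.258)² + (y + 27.706)² = 77.6111110097²
eq2−eq3, eq2−eq1 (x²,y² cancel):
  -7.576·x − 73.210·y = -1492.929704
  -146.598·x + 40.520·y = 5911.843652
det = -7.576·40.520 − -73.210·-146.598 = -11039.419100
x = (-1492.929704·40.520 − -73.210·5911.843652) / -11039.419100 = -33.725739
y = (-7.576·5911.843652 − -1492.929704·-146.598) / -11039.419100 = 23.882474
|P − Q| = √((-33.725739 − -18.760)² + (23.882474 − -1.493)²) = 29.459939

29.460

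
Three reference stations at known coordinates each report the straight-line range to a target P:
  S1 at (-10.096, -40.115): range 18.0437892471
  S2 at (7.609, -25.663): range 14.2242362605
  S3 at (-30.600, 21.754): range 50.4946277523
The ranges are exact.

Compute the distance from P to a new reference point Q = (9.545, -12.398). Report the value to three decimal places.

eq1: (x + 10.096)² + (y + 40.115)² = 18.0437892471²
eq2: (x − 7.609)² + (y + 25.663)² = 14.2242362605²
eq3: (x + 30.600)² + (y − 21.754)² = 50.4946277523²
eq1−eq2, eq1−eq3 (x²,y² cancel):
  35.410·x + 28.904·y = -871.406558
  -41.008·x + 123.738·y = -2525.675026
det = 35.410·123.738 − 28.904·-41.008 = 5566.857812
x = (-871.406558·123.738 − 28.904·-2525.675026) / 5566.857812 = -6.255592
y = (35.410·-2525.675026 − -871.406558·-41.008) / 5566.857812 = -22.484640
|P − Q| = √((-6.255592 − 9.545)² + (-22.484640 − -12.398)²) = 18.745640

18.746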